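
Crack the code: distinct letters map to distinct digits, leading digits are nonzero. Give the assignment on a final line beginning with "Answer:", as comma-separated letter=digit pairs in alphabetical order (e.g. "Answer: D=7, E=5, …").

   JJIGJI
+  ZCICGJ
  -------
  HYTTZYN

Step 1. [col 1: I + J ≡ N (mod 10)] several values work for N in column 1 (I + J ≡ N (mod 10), carry-in 0); try N=6. So N=6.
Step 2. [H] adding two 6-digit numbers gives at most 6+1 digits, and here it does — H is that final carry and must be 1 ⇒ H=1.
Step 3. [col 1: I + J ≡ N (mod 10)] several values work for J in column 1 (I + J ≡ N (mod 10), carry-in 0); try J=7 ⇒ J=7.
Step 4. [col 1: I + J ≡ N (mod 10)] column 1 reads I+J+carry(0)=N with J=7, N=6; with digits 1,6,7 already taken and all letters distinct, the only value for I is 9, so I=9.
Step 5. [col 2: J + G ≡ Y (mod 10)] column 2 (J + G ≡ Y (mod 10), carry-in 1) doesn't pin Y yet; pick Y=2 and continue ⇒ Y=2.
Step 6. [col 2: J + G ≡ Y (mod 10)] in column 2 we have J+G≡Y with carry-in 1; given J=7, Y=2 and digits 1,2,6,7,9 already taken and all letters distinct, that pins G to 4. So G=4.
Step 7. [col 3: G + C ≡ Z (mod 10)] no forcing yet in column 3 (carry-in 1); Z=5 is free and consistent — try it, so Z=5.
Step 8. [col 3: G + C ≡ Z (mod 10)] column 3: given G=4, Z=5, carry-in 1, and digits 1,2,4,5,6,7,9 already taken and all letters distinct, G+C≡Z (mod 10) forces C=0, so C=0.
Step 9. [col 4: I + I ≡ T (mod 10)] column 4 reads I+I+carry(0)=T with I=9; with digits 0,1,2,4,5,6,7,9 already taken and all letters distinct, the only value for T is 8. So T=8.

Answer: C=0, G=4, H=1, I=9, J=7, N=6, T=8, Y=2, Z=5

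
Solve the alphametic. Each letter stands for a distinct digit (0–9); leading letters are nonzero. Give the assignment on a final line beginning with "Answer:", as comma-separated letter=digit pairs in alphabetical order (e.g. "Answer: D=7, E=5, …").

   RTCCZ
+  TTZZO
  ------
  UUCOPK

Step 1. [U] the sum has 6 digits but both addends have 5; that extra leading digit U is the final carry, namely 1 ⇒ U=1.
Step 2. [col 1: Z + O ≡ K (mod 10)] column 1 (Z + O ≡ K (mod 10), carry-in 0) doesn't pin K yet; pick K=0 and continue. So K=0.
Step 3. [col 1: Z + O ≡ K (mod 10)] several values work for Z in column 1 (Z + O ≡ K (mod 10), carry-in 0); try Z=3. So Z=3.
Step 4. [col 1: Z + O ≡ K (mod 10)] in column 1 we have Z+O≡K with carry-in 0; given Z=3, K=0 and digits 0,1,3 already taken and all letters distinct, that pins O to 7. So O=7.
Step 5. [col 2: C + Z ≡ P (mod 10)] C=4 is one option consistent with column 2 (C + Z ≡ P (mod 10), carry-in 1) — take it, so C=4.
Step 6. [col 2: C + Z ≡ P (mod 10)] from column 2 (C=4, Z=3, carry-in 1, digits 0,1,3,4,7 already taken and all letters distinct): P must equal 8, so P=8.
Step 7. [col 4: T + T ≡ C (mod 10)] in column 4 we have T+T≡C with carry-in 0; given C=4 and digits 0,1,3,4,7,8 already taken and all letters distinct, that pins T to 2 ⇒ T=2.
Step 8. [col 5: R + T ≡ U (mod 10)] in column 5 we have R+T≡U with carry-in 0; given T=2, U=1 and digits 0,1,2,3,4,7,8 already taken and all letters distinct, that pins R to 9 ⇒ R=9.

Answer: C=4, K=0, O=7, P=8, R=9, T=2, U=1, Z=3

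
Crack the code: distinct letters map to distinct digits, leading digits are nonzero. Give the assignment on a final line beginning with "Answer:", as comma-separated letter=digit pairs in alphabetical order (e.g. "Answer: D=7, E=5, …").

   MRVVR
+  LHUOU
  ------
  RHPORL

Step 1. [col 1: R + U ≡ L (mod 10)] several values work for L in column 1 (R + U ≡ L (mod 10), carry-in 0); try L=9. So L=9.
Step 2. [col 1: R + U ≡ L (mod 10)] several values work for R in column 1 (R + U ≡ L (mod 10), carry-in 0); try R=1, so R=1.
Step 3. [col 1: R + U ≡ L (mod 10)] column 1: given R=1, L=9, carry-in 0, and digits 1,9 already taken and all letters distinct, R+U≡L (mod 10) forces U=8, so U=8.
Step 4. [col 2: V + O ≡ R (mod 10)] column 2 (V + O ≡ R (mod 10), carry-in 0) doesn't pin V yet; pick V=6 and continue. So V=6.
Step 5. [col 2: V + O ≡ R (mod 10)] in column 2 we have V+O≡R with carry-in 0; given V=6, R=1 and digits 1,6,8,9 already taken and all letters distinct, that pins O to 5, so O=5.
Step 6. [col 4: R + H ≡ P (mod 10)] several values work for P in column 4 (R + H ≡ P (mod 10), carry-in 1); try P=4 ⇒ P=4.
Step 7. [col 4: R + H ≡ P (mod 10)] column 4 reads R+H+carry(1)=P with R=1, P=4; with digits 1,4,5,6,8,9 already taken and all letters distinct, the only value for H is 2 ⇒ H=2.
Step 8. [col 5: M + L ≡ H (mod 10)] column 5 reads M+L+carry(0)=H with L=9, H=2; with digits 1,2,4,5,6,8,9 already taken and all letters distinct, the only value for M is 3. So M=3.

Answer: H=2, L=9, M=3, O=5, P=4, R=1, U=8, V=6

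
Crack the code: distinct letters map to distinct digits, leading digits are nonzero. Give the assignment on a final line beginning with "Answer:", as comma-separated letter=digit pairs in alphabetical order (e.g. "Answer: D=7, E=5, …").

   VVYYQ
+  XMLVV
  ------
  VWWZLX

Step 1. [col 1: Q + V ≡ X (mod 10)] several values work for V in column 1 (Q + V ≡ X (mod 10), carry-in 0); try V=1. So V=1.
Step 2. [col 1: Q + V ≡ X (mod 10)] several values work for X in column 1 (Q + V ≡ X (mod 10), carry-in 0); try X=8, so X=8.
Step 3. [col 1: Q + V ≡ X (mod 10)] from column 1 (V=1, X=8, carry-in 0, digits 1,8 already taken and all letters distinct): Q must equal 7 ⇒ Q=7.
Step 4. [col 2: Y + V ≡ L (mod 10)] L=3 is one option consistent with column 2 (Y + V ≡ L (mod 10), carry-in 0) — take it, so L=3.
Step 5. [col 2: Y + V ≡ L (mod 10)] in column 2 we have Y+V≡L with carry-in 0; given V=1, L=3 and digits 1,3,7,8 already taken and all letters distinct, that pins Y to 2. So Y=2.
Step 6. [col 3: Y + L ≡ Z (mod 10)] from column 3 (Y=2, L=3, carry-in 0, digits 1,2,3,7,8 already taken and all letters distinct): Z must equal 5, so Z=5.
Step 7. [col 4: V + M ≡ W (mod 10)] column 4 reads V+M+carry(0)=W with V=1; with digits 1,2,3,5,7,8 already taken and all letters distinct, the only value for W is 0. So W=0.
Step 8. [col 4: V + M ≡ W (mod 10)] from column 4 (V=1, W=0, carry-in 0, digits 0,1,2,3,5,7,8 already taken and all letters distinct): M must equal 9 ⇒ M=9.

Answer: L=3, M=9, Q=7, V=1, W=0, X=8, Y=2, Z=5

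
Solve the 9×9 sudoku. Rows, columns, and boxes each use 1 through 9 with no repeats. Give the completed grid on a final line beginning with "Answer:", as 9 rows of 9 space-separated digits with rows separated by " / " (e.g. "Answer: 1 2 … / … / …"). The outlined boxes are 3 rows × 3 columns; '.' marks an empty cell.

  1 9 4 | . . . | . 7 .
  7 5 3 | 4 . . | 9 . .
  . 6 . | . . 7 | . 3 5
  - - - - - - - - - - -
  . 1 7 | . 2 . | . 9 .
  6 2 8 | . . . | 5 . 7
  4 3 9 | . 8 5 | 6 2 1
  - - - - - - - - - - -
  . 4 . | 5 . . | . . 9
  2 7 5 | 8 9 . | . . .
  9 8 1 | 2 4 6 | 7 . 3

Step 1. [r3c5∈{1}] r3c5 is down to just 1. So r3c5=1.
Step 2. [r5c5∈{3}] r5c5 is down to just 3 ⇒ r5c5=3.
Step 3. [r2c8∈{1,6,8}] r2c8 is the only open cell in row 2 admitting 1, so r2c8=1.
Step 4. [r3c7∈{2,4,8}] in row 3, 4 fits only at r3c7. So r3c7=4.
Step 5. [r7c7∈{1,2,8}] 2 has one home in row 7: r7c7 ⇒ r7c7=2.
Step 6. [r1c7∈{8}] nothing but 8 survives at r1c7, so r1c7=8.
Step 7. [r2c5∈{6}] r2c5 is down to just 6 ⇒ r2c5=6.
Step 8. [r5c8∈{4}] r5c8 is down to just 4 ⇒ r5c8=4.
Step 9. [r8c6∈{1,3}] in row 8, 3 fits only at r8c6. So r8c6=3.
Step 10. [r1c9∈{2,6}] r1c9 is the only open cell in row 1 admitting 6, so r1c9=6.
Step 11. [r5c4∈{1,9}] across col 4, 1 lands solely at r5c4 ⇒ r5c4=1.
Step 12. [r7c8∈{6,8}] row 7 places 8 nowhere but r7c8, so r7c8=8.
Step 13. [r1c6∈{2}] r1c6 is down to just 2 ⇒ r1c6=2.
Step 14. [r9c8∈{5}] r9c8's peers cover all but 5, so r9c8=5.
Step 15. [r7c1∈{3}] only 3 remains possible at r7c1, so r7c1=3.
Step 16. [r4c6∈{4}] r4c6 is down to just 4 ⇒ r4c6=4.
Step 17. [r5c6∈{9}] nothing but 9 survives at r5c6. So r5c6=9.
Step 18. [r6c4∈{7}] r6c4's peers cover all but 7, so r6c4=7.
Step 19. [r4c9∈{8}] only 8 remains possible at r4c9, so r4c9=8.
Step 20. [r4c4∈{6}] nothing but 6 survives at r4c4 ⇒ r4c4=6.
Step 21. [r3c1∈{8}] r3c1 has the single candidate 8 ⇒ r3c1=8.
Step 22. [r7c3∈{6}] only 6 remains possible at r7c3. So r7c3=6.
Step 23. [r8c8∈{6}] nothing but 6 survives at r8c8. So r8c8=6.
Step 24. [r4c7∈{3}] only 3 remains possible at r4c7. So r4c7=3.
Step 25. [r3c3∈{2}] only 2 remains possible at r3c3. So r3c3=2.
Step 26. [r8c9∈{4}] only 4 remains possible at r8c9 ⇒ r8c9=4.
Step 27. [r3c4∈{9}] r3c4 is down to just 9 ⇒ r3c4=9.
Step 28. [r7c6∈{1}] r7c6 is down to just 1, so r7c6=1.
Step 29. [r7c5∈{7}] r7c5 has the single candidate 7 ⇒ r7c5=7.
Step 30. [r2c9∈{2}] only 2 remains possible at r2c9 ⇒ r2c9=2.
Step 31. [r2c6∈{8}] nothing but 8 survives at r2c6 ⇒ r2c6=8.
Step 32. [r1c4∈{3}] r1c4 has the single candidate 3 ⇒ r1c4=3.
Step 33. [r4c1∈{5}] only 5 remains possible at r4c1. So r4c1=5.
Step 34. [r1c5∈{5}] nothing but 5 survives at r1c5. So r1c5=5.
Step 35. [r8c7∈{1}] r8c7 has the single candidate 1. So r8c7=1.

Answer: 1 9 4 3 5 2 8 7 6 / 7 5 3 4 6 8 9 1 2 / 8 6 2 9 1 7 4 3 5 / 5 1 7 6 2 4 3 9 8 / 6 2 8 1 3 9 5 4 7 / 4 3 9 7 8 5 6 2 1 / 3 4 6 5 7 1 2 8 9 / 2 7 5 8 9 3 1 6 4 / 9 8 1 2 4 6 7 5 3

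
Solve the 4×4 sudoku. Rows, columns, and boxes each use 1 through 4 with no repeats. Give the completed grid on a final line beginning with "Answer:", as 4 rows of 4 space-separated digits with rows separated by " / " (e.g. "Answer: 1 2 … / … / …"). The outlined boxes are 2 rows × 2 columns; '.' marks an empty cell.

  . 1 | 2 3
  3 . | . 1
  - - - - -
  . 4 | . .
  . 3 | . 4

Step 1. [r4c3∈{1}] only 1 remains possible at r4c3 ⇒ r4c3=1.
Step 2. [r3c1∈{1,2}] in row 3, 1 fits only at r3c1, so r3c1=1.
Step 3. [r4c1∈{2}] r4c1's peers cover all but 2 ⇒ r4c1=2.
Step 4. [r2c2∈{2}] only 2 remains possible at r2c2, so r2c2=2.
Step 5. [r1c1∈{4}] r1c1's peers cover all but 4. So r1c1=4.
Step 6. [r3c3∈{3}] nothing but 3 survives at r3c3, so r3c3=3.
Step 7. [r2c3∈{4}] r2c3's peers cover all but 4 ⇒ r2c3=4.
Step 8. [r3c4∈{2}] r3c4 is down to just 2 ⇒ r3c4=2.

Answer: 4 1 2 3 / 3 2 4 1 / 1 4 3 2 / 2 3 1 4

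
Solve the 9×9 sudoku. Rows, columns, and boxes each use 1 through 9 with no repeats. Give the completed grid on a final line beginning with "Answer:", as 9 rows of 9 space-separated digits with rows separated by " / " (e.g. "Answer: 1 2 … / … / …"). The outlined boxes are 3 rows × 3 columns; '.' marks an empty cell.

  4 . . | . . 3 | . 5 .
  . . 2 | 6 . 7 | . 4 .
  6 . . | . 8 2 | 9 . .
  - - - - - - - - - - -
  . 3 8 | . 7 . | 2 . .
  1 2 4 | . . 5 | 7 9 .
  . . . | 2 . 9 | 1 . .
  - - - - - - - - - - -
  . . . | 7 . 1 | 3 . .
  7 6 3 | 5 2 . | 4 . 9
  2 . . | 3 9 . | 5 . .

Step 1. [r4c8∈{6}] only 6 remains possible at r4c8, so r4c8=6.
Step 2. [r6c1∈{5}] r6c1 is down to just 5 ⇒ r6c1=5.
Step 3. [r1c5∈{1}] r1c5 has the single candidate 1, so r1c5=1.
Step 4. [r2c7∈{8}] nothing but 8 survives at r2c7, so r2c7=8.
Step 5. [r7c1∈{8,9}] col 1 places 8 nowhere but r7c1. So r7c1=8.
Step 6. [r9c6∈{4,6,8}] r9c6 is the only open cell in col 6 admitting 6, so r9c6=6.
Step 7. [r8c8∈{1,8}] 1 has one home in row 8: r8c8. So r8c8=1.
Step 8. [r6c2∈{7}] r6c2 has the single candidate 7. So r6c2=7.
Step 9. [r1c9∈{2,6,7}] in row 1, 2 fits only at r1c9 ⇒ r1c9=2.
Step 10. [r4c6∈{4}] r4c6 is down to just 4 ⇒ r4c6=4.
Step 11. [r1c3∈{7,9}] 7 has one home in row 1: r1c3 ⇒ r1c3=7.
Step 12. [r9c3∈{1}] r9c3 is down to just 1 ⇒ r9c3=1.
Step 13. [r3c3∈{5}] only 5 remains possible at r3c3. So r3c3=5.
Step 14. [r2c1∈{3,9}] col 1 places 3 nowhere but r2c1. So r2c1=3.
Step 15. [r2c2∈{1,9}] row 2 places 9 nowhere but r2c2, so r2c2=9.
Step 16. [r6c9∈{3,4,8}] r6c9 is the only open cell in row 6 admitting 4. So r6c9=4.
Step 17. [r6c8∈{3,8}] across row 6, 8 lands solely at r6c8 ⇒ r6c8=8.
Step 18. [r5c9∈{3}] only 3 remains possible at r5c9. So r5c9=3.
Step 19. [r9c8∈{7}] r9c8 has the single candidate 7, so r9c8=7.
Step 20. [r7c2∈{4,5}] across row 7, 5 lands solely at r7c2 ⇒ r7c2=5.
Step 21. [r3c9∈{1,7}] r3c9 is the only open cell in row 3 admitting 7. So r3c9=7.
Step 22. [r6c5∈{3,6}] row 6 places 3 nowhere but r6c5 ⇒ r6c5=3.
Step 23. [r1c4∈{9}] r1c4's peers cover all but 9 ⇒ r1c4=9.
Step 24. [r1c2∈{8}] r1c2's peers cover all but 8, so r1c2=8.
Step 25. [r7c8∈{2}] r7c8 is down to just 2, so r7c8=2.
Step 26. [r2c5∈{5}] r2c5 is down to just 5, so r2c5=5.
Step 27. [r7c9∈{6}] nothing but 6 survives at r7c9, so r7c9=6.
Step 28. [r3c8∈{3}] nothing but 3 survives at r3c8 ⇒ r3c8=3.
Step 29. [r3c2∈{1}] r3c2 has the single candidate 1 ⇒ r3c2=1.
Step 30. [r8c6∈{8}] r8c6 is down to just 8 ⇒ r8c6=8.
Step 31. [r4c9∈{5}] nothing but 5 survives at r4c9, so r4c9=5.
Step 32. [r4c1∈{9}] r4c1 is down to just 9 ⇒ r4c1=9.
Step 33. [r5c5∈{6}] only 6 remains possible at r5c5. So r5c5=6.
Step 34. [r3c4∈{4}] r3c4's peers cover all but 4 ⇒ r3c4=4.
Step 35. [r7c3∈{9}] r7c3's peers cover all but 9, so r7c3=9.
Step 36. [r1c7∈{6}] r1c7's peers cover all but 6, so r1c7=6.
Step 37. [r5c4∈{8}] r5c4 has the single candidate 8. So r5c4=8.
Step 38. [r2c9∈{1}] r2c9 has the single candidate 1, so r2c9=1.
Step 39. [r7c5∈{4}] r7c5's peers cover all but 4 ⇒ r7c5=4.
Step 40. [r6c3∈{6}] nothing but 6 survives at r6c3, so r6c3=6.
Step 41. [r9c2∈{4}] r9c2 is down to just 4, so r9c2=4.
Step 42. [r4c4∈{1}] nothing but 1 survives at r4c4. So r4c4=1.
Step 43. [r9c9∈{8}] r9c9's peers cover all but 8, so r9c9=8.

Answer: 4 8 7 9 1 3 6 5 2 / 3 9 2 6 5 7 8 4 1 / 6 1 5 4 8 2 9 3 7 / 9 3 8 1 7 4 2 6 5 / 1 2 4 8 6 5 7 9 3 / 5 7 6 2 3 9 1 8 4 / 8 5 9 7 4 1 3 2 6 / 7 6 3 5 2 8 4 1 9 / 2 4 1 3 9 6 5 7 8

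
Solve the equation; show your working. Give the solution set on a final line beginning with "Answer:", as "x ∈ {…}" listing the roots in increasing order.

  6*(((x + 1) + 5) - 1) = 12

Step 1. [6*(((x + 1) + 5) - 1) = 12] leading coefficient 6: divide by 6. So div: ((x + 1) + 5) - 1 = 2.
Step 2. [((x + 1) + 5) - 1 = 2] add 1: x sits inside (… - 1). So sub: (x + 1) + 5 = 3.
Step 3. [(x + 1) + 5 = 3] +5 is outermost — subtract 5 both sides, so sub: x + 1 = -2.
Step 4. [x + 1 = -2] +1 is outermost — subtract 1 both sides. So sub: x = -3.

Answer: x ∈ {-3}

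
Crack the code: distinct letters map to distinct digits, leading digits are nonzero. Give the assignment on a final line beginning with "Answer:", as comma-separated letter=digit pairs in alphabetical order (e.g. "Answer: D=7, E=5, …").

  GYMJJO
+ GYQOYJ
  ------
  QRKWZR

Step 1. [col 1: O + J ≡ R (mod 10)] several values work for O in column 1 (O + J ≡ R (mod 10), carry-in 0); try O=2. So O=2.
Step 2. [col 1: O + J ≡ R (mod 10)] no forcing yet in column 1 (carry-in 0); R=9 is free and consistent — try it, so R=9.
Step 3. [col 1: O + J ≡ R (mod 10)] from column 1 (O=2, R=9, carry-in 0, digits 2,9 already taken and all letters distinct): J must equal 7, so J=7.
Step 4. [col 2: J + Y ≡ Z (mod 10)] no forcing yet in column 2 (carry-in 0); Z=1 is free and consistent — try it. So Z=1.
Step 5. [col 2: J + Y ≡ Z (mod 10)] in column 2 we have J+Y≡Z with carry-in 0; given J=7, Z=1 and digits 1,2,7,9 already taken and all letters distinct, that pins Y to 4 ⇒ Y=4.
Step 6. [col 3: J + O ≡ W (mod 10)] in column 3 we have J+O≡W with carry-in 1; given J=7, O=2 and digits 1,2,4,7,9 already taken and all letters distinct, that pins W to 0, so W=0.
Step 7. [col 4: M + Q ≡ K (mod 10)] column 4: given nothing yet, carry-in 1, and digits 0,1,2,4,7,9 already taken and all letters distinct, M+Q≡K (mod 10) forces K=5 ⇒ K=5.
Step 8. [col 4: M + Q ≡ K (mod 10)] several values work for Q in column 4 (M + Q ≡ K (mod 10), carry-in 1); try Q=6. So Q=6.
Step 9. [col 4: M + Q ≡ K (mod 10)] column 4 reads M+Q+carry(1)=K with Q=6, K=5; with digits 0,1,2,4,5,6,7,9 already taken and all letters distinct, the only value for M is 8, so M=8.
Step 10. [col 6: G + G ≡ Q (mod 10)] column 6: given Q=6, carry-in 0, and digits 0,1,2,4,5,6,7,8,9 already taken and all letters distinct, G+G≡Q (mod 10) forces G=3, so G=3.

Answer: G=3, J=7, K=5, M=8, O=2, Q=6, R=9, W=0, Y=4, Z=1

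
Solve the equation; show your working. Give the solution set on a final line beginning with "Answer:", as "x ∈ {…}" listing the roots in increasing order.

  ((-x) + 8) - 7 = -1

Step 1. [((-x) + 8) - 7 = -1] -7 is outermost — add 7 both sides, so sub: (-x) + 8 = 6.
Step 2. [(-x) + 8 = 6] subtract 8: x sits inside (… + 8), so sub: -x = -2.
Step 3. [-x = -2] flip signs both sides ⇒ neg: x = 2.

Answer: x ∈ {2}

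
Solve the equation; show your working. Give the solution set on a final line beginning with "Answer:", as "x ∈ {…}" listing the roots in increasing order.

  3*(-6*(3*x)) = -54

Step 1. [3*(-6*(3*x)) = -54] 3 out front; divide by 3, so div: -6*(3*x) = -18.
Step 2. [-6*(3*x) = -18] leading coefficient -6: divide by -6, so div: 3*x = 3.
Step 3. [3*x = 3] leading coefficient 3: divide by 3. So div: x = 1.

Answer: x ∈ {1}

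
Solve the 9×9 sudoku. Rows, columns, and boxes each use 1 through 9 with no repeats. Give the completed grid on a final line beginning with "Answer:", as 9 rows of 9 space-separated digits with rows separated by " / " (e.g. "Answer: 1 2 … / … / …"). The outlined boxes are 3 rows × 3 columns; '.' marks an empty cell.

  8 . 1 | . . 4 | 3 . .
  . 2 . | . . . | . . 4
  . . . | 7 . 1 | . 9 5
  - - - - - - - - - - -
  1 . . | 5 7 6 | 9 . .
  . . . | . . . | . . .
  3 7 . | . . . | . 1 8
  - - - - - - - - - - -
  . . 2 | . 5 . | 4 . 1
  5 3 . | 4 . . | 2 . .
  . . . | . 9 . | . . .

Step 1. [r5c1∈{2,4,6,9}] in col 1, 2 fits only at r5c1, so r5c1=2.
Step 2. [r3c5∈{2,3,6,8}] r3c5 is the only open cell in row 3 admitting 2, so r3c5=2.
Step 3. [r1c5∈{6}] r1c5 has the single candidate 6, so r1c5=6.
Step 4. [r1c4∈{9}] r1c4 is down to just 9 ⇒ r1c4=9.
Step 5. [r9c2∈{1,4,6,8}] col 2 places 1 nowhere but r9c2, so r9c2=1.
Step 6. [r3c7∈{6,8}] in row 3, 8 fits only at r3c7 ⇒ r3c7=8.
Step 7. [r5c4∈{1,3,8}] r5c4 is the only open cell in col 4 admitting 1. So r5c4=1.
Step 8. [r3c3∈{3,4,6}] across row 3, 3 lands solely at r3c3 ⇒ r3c3=3.
Step 9. [r8c9∈{6,7,9}] in col 9, 9 fits only at r8c9, so r8c9=9.
Step 10. [r2c6∈{3,5,8}] r2c6 is the only open cell in col 6 admitting 5, so r2c6=5.
Step 11. [r6c5∈{4}] r6c5 is down to just 4, so r6c5=4.
Step 12. [r6c4∈{2}] r6c4 is down to just 2, so r6c4=2.
Step 13. [r9c6∈{2,3,7,8}] across row 9, 2 lands solely at r9c6 ⇒ r9c6=2.
Step 14. [r2c7∈{1,6,7}] row 2 places 1 nowhere but r2c7 ⇒ r2c7=1.
Step 15. [r2c8∈{6,7}] 6 has one home in box 3: r2c8, so r2c8=6.
Step 16. [r8c3∈{6,7,8}] across row 8, 6 lands solely at r8c3 ⇒ r8c3=6.
Step 17. [r5c2∈{4,5,6,8,9}] box 4 places 6 nowhere but r5c2 ⇒ r5c2=6.
Step 18. [r9c9∈{3,6,7}] in col 9, 6 fits only at r9c9, so r9c9=6.
Step 19. [r7c2∈{8,9}] 9 has one home in col 2: r7c2 ⇒ r7c2=9.
Step 20. [r9c3∈{4,7,8}] in box 7, 8 fits only at r9c3 ⇒ r9c3=8.
Step 21. [r7c1∈{7}] r7c1 has the single candidate 7 ⇒ r7c1=7.
Step 22. [r9c4∈{3}] r9c4 has the single candidate 3. So r9c4=3.
Step 23. [r7c6∈{8}] only 8 remains possible at r7c6, so r7c6=8.
Step 24. [r5c6∈{3,9}] in col 6, 3 fits only at r5c6 ⇒ r5c6=3.
Step 25. [r5c3∈{4,5,9}] row 5 places 9 nowhere but r5c3, so r5c3=9.
Step 26. [r5c9∈{7}] r5c9's peers cover all but 7, so r5c9=7.
Step 27. [r5c7∈{5}] r5c7's peers cover all but 5 ⇒ r5c7=5.
Step 28. [r1c8∈{2,7}] r1c8 is the only open cell in row 1 admitting 7 ⇒ r1c8=7.
Step 29. [r4c8∈{2,3,4}] in col 8, 2 fits only at r4c8 ⇒ r4c8=2.
Step 30. [r3c2∈{4}] nothing but 4 survives at r3c2 ⇒ r3c2=4.
Step 31. [r2c5∈{3,8}] in row 2, 3 fits only at r2c5 ⇒ r2c5=3.
Step 32. [r9c1∈{4}] r9c1 is down to just 4 ⇒ r9c1=4.
Step 33. [r3c1∈{6}] r3c1 has the single candidate 6, so r3c1=6.
Step 34. [r5c8∈{4}] only 4 remains possible at r5c8, so r5c8=4.
Step 35. [r6c3∈{5}] nothing but 5 survives at r6c3 ⇒ r6c3=5.
Step 36. [r8c8∈{8}] nothing but 8 survives at r8c8 ⇒ r8c8=8.
Step 37. [r1c9∈{2}] r1c9 has the single candidate 2 ⇒ r1c9=2.
Step 38. [r8c6∈{7}] r8c6 has the single candidate 7 ⇒ r8c6=7.
Step 39. [r4c3∈{4}] r4c3 has the single candidate 4. So r4c3=4.
Step 40. [r6c6∈{9}] r6c6's peers cover all but 9. So r6c6=9.
Step 41. [r2c4∈{8}] r2c4 has the single candidate 8 ⇒ r2c4=8.
Step 42. [r4c2∈{8}] r4c2 has the single candidate 8. So r4c2=8.
Step 43. [r2c1∈{9}] only 9 remains possible at r2c1 ⇒ r2c1=9.
Step 44. [r2c3∈{7}] r2c3 has the single candidate 7 ⇒ r2c3=7.
Step 45. [r7c4∈{6}] r7c4 has the single candidate 6 ⇒ r7c4=6.
Step 46. [r9c7∈{7}] only 7 remains possible at r9c7 ⇒ r9c7=7.
Step 47. [r9c8∈{5}] only 5 remains possible at r9c8 ⇒ r9c8=5.
Step 48. [r7c8∈{3}] r7c8 is down to just 3. So r7c8=3.
Step 49. [r5c5∈{8}] nothing but 8 survives at r5c5. So r5c5=8.
Step 50. [r6c7∈{6}] r6c7 is down to just 6. So r6c7=6.
Step 51. [r8c5∈{1}] only 1 remains possible at r8c5 ⇒ r8c5=1.
Step 52. [r1c2∈{5}] nothing but 5 survives at r1c2, so r1c2=5.
Step 53. [r4c9∈{3}] r4c9 has the single candidate 3 ⇒ r4c9=3.

Answer: 8 5 1 9 6 4 3 7 2 / 9 2 7 8 3 5 1 6 4 / 6 4 3 7 2 1 8 9 5 / 1 8 4 5 7 6 9 2 3 / 2 6 9 1 8 3 5 4 7 / 3 7 5 2 4 9 6 1 8 / 7 9 2 6 5 8 4 3 1 / 5 3 6 4 1 7 2 8 9 / 4 1 8 3 9 2 7 5 6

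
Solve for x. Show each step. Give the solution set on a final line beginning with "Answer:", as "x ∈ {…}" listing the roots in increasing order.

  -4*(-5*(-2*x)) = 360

Step 1. [-4*(-5*(-2*x)) = 360] divide by the outer -4. So div: -5*(-2*x) = -90.
Step 2. [-5*(-2*x) = -90] -5 out front; divide by -5. So div: -2*x = 18.
Step 3. [-2*x = 18] leading coefficient -2: divide by -2 ⇒ div: x = -9.

Answer: x ∈ {-9}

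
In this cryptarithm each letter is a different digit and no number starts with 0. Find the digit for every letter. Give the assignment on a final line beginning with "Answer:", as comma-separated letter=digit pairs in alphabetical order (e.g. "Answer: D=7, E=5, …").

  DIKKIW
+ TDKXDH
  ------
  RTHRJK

Step 1. [col 1: W + H ≡ K (mod 10)] several values work for K in column 1 (W + H ≡ K (mod 10), carry-in 0); try K=7 ⇒ K=7.
Step 2. [col 1: W + H ≡ K (mod 10)] no forcing yet in column 1 (carry-in 0); W=3 is free and consistent — try it, so W=3.
Step 3. [col 1: W + H ≡ K (mod 10)] from column 1 (W=3, K=7, carry-in 0, digits 3,7 already taken and all letters distinct): H must equal 4 ⇒ H=4.
Step 4. [col 2: I + D ≡ J (mod 10)] column 2 (I + D ≡ J (mod 10), carry-in 0) doesn't pin I yet; pick I=6 and continue. So I=6.
Step 5. [col 2: I + D ≡ J (mod 10)] several values work for J in column 2 (I + D ≡ J (mod 10), carry-in 0); try J=1, so J=1.
Step 6. [col 2: I + D ≡ J (mod 10)] from column 2 (I=6, J=1, carry-in 0, digits 1,3,4,6,7 already taken and all letters distinct): D must equal 5 ⇒ D=5.
Step 7. [col 3: K + X ≡ R (mod 10)] several values work for R in column 3 (K + X ≡ R (mod 10), carry-in 1); try R=8. So R=8.
Step 8. [col 3: K + X ≡ R (mod 10)] from column 3 (K=7, R=8, carry-in 1, digits 1,3,4,5,6,7,8 already taken and all letters distinct): X must equal 0 ⇒ X=0.
Step 9. [col 5: I + D ≡ T (mod 10)] column 5: given I=6, D=5, carry-in 1, and digits 0,1,3,4,5,6,7,8 already taken and all letters distinct, I+D≡T (mod 10) forces T=2. So T=2.

Answer: D=5, H=4, I=6, J=1, K=7, R=8, T=2, W=3, X=0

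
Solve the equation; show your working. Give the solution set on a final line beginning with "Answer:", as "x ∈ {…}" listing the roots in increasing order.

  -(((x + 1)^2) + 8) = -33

Step 1. [-(((x + 1)^2) + 8) = -33] flip signs both sides ⇒ neg: ((x + 1)^2) + 8 = 33.
Step 2. [((x + 1)^2) + 8 = 33] +8 is outermost — subtract 8 both sides. So sub: (x + 1)^2 = 25.
Step 3. [(x + 1)^2 = 25] LHS squared, RHS 25 ≥ 0: apply √ (±). So sqrt: x + 1 = 5 or -5.
Step 4. [x + 1 = 5 or -5] +1 is outermost — subtract 1 both sides, so sub: x = 4 or -6.

Answer: x ∈ {-6, 4}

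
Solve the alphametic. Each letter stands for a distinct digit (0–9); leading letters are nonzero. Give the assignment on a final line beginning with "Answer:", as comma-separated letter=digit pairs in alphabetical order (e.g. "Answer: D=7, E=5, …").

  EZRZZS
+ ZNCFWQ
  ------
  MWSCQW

Step 1. [col 1: S + Q ≡ W (mod 10)] several values work for W in column 1 (S + Q ≡ W (mod 10), carry-in 0); try W=9. So W=9.
Step 2. [col 1: S + Q ≡ W (mod 10)] S=8 is one option consistent with column 1 (S + Q ≡ W (mod 10), carry-in 0) — take it, so S=8.
Step 3. [col 1: S + Q ≡ W (mod 10)] from column 1 (S=8, W=9, carry-in 0, digits 8,9 already taken and all letters distinct): Q must equal 1 ⇒ Q=1.
Step 4. [col 2: Z + W ≡ Q (mod 10)] column 2 reads Z+W+carry(0)=Q with W=9, Q=1; with digits 1,8,9 already taken and all letters distinct, the only value for Z is 2, so Z=2.
Step 5. [col 3: Z + F ≡ C (mod 10)] column 3 (Z + F ≡ C (mod 10), carry-in 1) doesn't pin F yet; pick F=0 and continue, so F=0.
Step 6. [col 3: Z + F ≡ C (mod 10)] from column 3 (Z=2, F=0, carry-in 1, digits 0,1,2,8,9 already taken and all letters distinct): C must equal 3 ⇒ C=3.
Step 7. [col 4: R + C ≡ S (mod 10)] column 4 reads R+C+carry(0)=S with C=3, S=8; with digits 0,1,2,3,8,9 already taken and all letters distinct, the only value for R is 5, so R=5.
Step 8. [col 5: Z + N ≡ W (mod 10)] column 5 reads Z+N+carry(0)=W with Z=2, W=9; with digits 0,1,2,3,5,8,9 already taken and all letters distinct, the only value for N is 7, so N=7.
Step 9. [col 6: E + Z ≡ M (mod 10)] column 6 reads E+Z+carry(0)=M with Z=2; with digits 0,1,2,3,5,7,8,9 already taken and all letters distinct, the only value for E is 4. So E=4.
Step 10. [col 6: E + Z ≡ M (mod 10)] column 6 reads E+Z+carry(0)=M with E=4, Z=2; with digits 0,1,2,3,4,5,7,8,9 already taken and all letters distinct, the only value for M is 6, so M=6.

Answer: C=3, E=4, F=0, M=6, N=7, Q=1, R=5, S=8, W=9, Z=2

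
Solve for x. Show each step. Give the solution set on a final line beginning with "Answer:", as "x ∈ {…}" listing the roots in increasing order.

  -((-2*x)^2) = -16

Step 1. [-((-2*x)^2) = -16] flip signs both sides, so neg: (-2*x)^2 = 16.
Step 2. [(-2*x)^2 = 16] LHS squared, RHS 16 ≥ 0: apply √ (±). So sqrt: -2*x = 4 or -4.
Step 3. [-2*x = 4 or -4] leading coefficient -2: divide by -2. So div: x = -2 or 2.

Answer: x ∈ {-2, 2}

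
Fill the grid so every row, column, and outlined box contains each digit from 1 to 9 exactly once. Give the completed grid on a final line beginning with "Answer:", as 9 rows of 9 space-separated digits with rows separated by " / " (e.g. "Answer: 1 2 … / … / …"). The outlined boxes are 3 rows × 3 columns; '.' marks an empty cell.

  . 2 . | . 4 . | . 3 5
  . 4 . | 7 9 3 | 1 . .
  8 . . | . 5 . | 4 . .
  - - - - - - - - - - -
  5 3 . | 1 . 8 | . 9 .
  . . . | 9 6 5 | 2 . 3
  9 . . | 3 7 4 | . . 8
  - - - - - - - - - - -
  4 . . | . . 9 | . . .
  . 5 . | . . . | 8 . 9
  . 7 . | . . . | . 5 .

Step 1. [r2c1∈{6}] r2c1 has the single candidate 6, so r2c1=6.
Step 2. [r9c3∈{1,2,3,6,8,9}] row 9 places 9 nowhere but r9c3. So r9c3=9.
Step 3. [r2c9∈{2}] r2c9 is down to just 2, so r2c9=2.
Step 4. [r6c3∈{1,2,6}] 2 has one home in row 6: r6c3 ⇒ r6c3=2.
Step 5. [r8c6∈{1,2,6,7}] in col 6, 7 fits only at r8c6 ⇒ r8c6=7.
Step 6. [r3c3∈{1,3,7}] across row 3, 3 lands solely at r3c3. So r3c3=3.
Step 7. [r7c4∈{2,5,6,8}] r7c4 is the only open cell in row 7 admitting 5, so r7c4=5.
Step 8. [r4c5∈{2}] r4c5 is down to just 2. So r4c5=2.
Step 9. [r7c8∈{1,2,6,7}] 2 has one home in row 7: r7c8 ⇒ r7c8=2.
Step 10. [r1c7∈{6,7,9}] across row 1, 9 lands solely at r1c7, so r1c7=9.
Step 11. [r1c4∈{6,8}] 8 has one home in row 1: r1c4. So r1c4=8.
Step 12. [r1c6∈{1,6}] row 1 places 6 nowhere but r1c6, so r1c6=6.
Step 13. [r3c6∈{1,2}] box 2 places 1 nowhere but r3c6. So r3c6=1.
Step 14. [r9c6∈{2}] nothing but 2 survives at r9c6. So r9c6=2.
Step 15. [r9c5∈{1,3,8}] row 9 places 8 nowhere but r9c5. So r9c5=8.
Step 16. [r8c1∈{1,2,3}] r8c1 is the only open cell in row 8 admitting 2 ⇒ r8c1=2.
Step 17. [r9c1∈{1,3}] in col 1, 3 fits only at r9c1. So r9c1=3.
Step 18. [r9c7∈{6}] nothing but 6 survives at r9c7, so r9c7=6.
Step 19. [r4c7∈{7}] r4c7 has the single candidate 7 ⇒ r4c7=7.
Step 20. [r9c9∈{1,4}] row 9 places 1 nowhere but r9c9. So r9c9=1.
Step 21. [r4c9∈{4,6}] across col 9, 4 lands solely at r4c9. So r4c9=4.
Step 22. [r5c8∈{1}] only 1 remains possible at r5c8. So r5c8=1.
Step 23. [r4c3∈{6}] r4c3 has the single candidate 6 ⇒ r4c3=6.
Step 24. [r8c3∈{1}] r8c3's peers cover all but 1, so r8c3=1.
Step 25. [r3c9∈{6,7}] in col 9, 6 fits only at r3c9, so r3c9=6.
Step 26. [r7c3∈{8}] r7c3 has the single candidate 8 ⇒ r7c3=8.
Step 27. [r1c3∈{7}] r1c3 is down to just 7. So r1c3=7.
Step 28. [r8c5∈{3}] r8c5 is down to just 3 ⇒ r8c5=3.
Step 29. [r8c4∈{4,6}] in row 8, 6 fits only at r8c4, so r8c4=6.
Step 30. [r1c1∈{1}] r1c1 is down to just 1, so r1c1=1.
Step 31. [r6c7∈{5}] r6c7's peers cover all but 5. So r6c7=5.
Step 32. [r2c8∈{8}] r2c8's peers cover all but 8. So r2c8=8.
Step 33. [r7c9∈{7}] only 7 remains possible at r7c9. So r7c9=7.
Step 34. [r3c2∈{9}] only 9 remains possible at r3c2. So r3c2=9.
Step 35. [r3c8∈{7}] r3c8 has the single candidate 7 ⇒ r3c8=7.
Step 36. [r3c4∈{2}] r3c4's peers cover all but 2, so r3c4=2.
Step 37. [r8c8∈{4}] nothing but 4 survives at r8c8. So r8c8=4.
Step 38. [r5c1∈{7}] nothing but 7 survives at r5c1, so r5c1=7.
Step 39. [r2c3∈{5}] only 5 remains possible at r2c3. So r2c3=5.
Step 40. [r5c3∈{4}] r5c3 has the single candidate 4. So r5c3=4.
Step 41. [r6c8∈{6}] r6c8 has the single candidate 6, so r6c8=6.
Step 42. [r7c2∈{6}] nothing but 6 survives at r7c2. So r7c2=6.
Step 43. [r7c5∈{1}] only 1 remains possible at r7c5 ⇒ r7c5=1.
Step 44. [r9c4∈{4}] r9c4's peers cover all but 4. So r9c4=4.
Step 45. [r7c7∈{3}] only 3 remains possible at r7c7. So r7c7=3.
Step 46. [r5c2∈{8}] r5c2 is down to just 8 ⇒ r5c2=8.
Step 47. [r6c2∈{1}] nothing but 1 survives at r6c2. So r6c2=1.

Answer: 1 2 7 8 4 6 9 3 5 / 6 4 5 7 9 3 1 8 2 / 8 9 3 2 5 1 4 7 6 / 5 3 6 1 2 8 7 9 4 / 7 8 4 9 6 5 2 1 3 / 9 1 2 3 7 4 5 6 8 / 4 6 8 5 1 9 3 2 7 / 2 5 1 6 3 7 8 4 9 / 3 7 9 4 8 2 6 5 1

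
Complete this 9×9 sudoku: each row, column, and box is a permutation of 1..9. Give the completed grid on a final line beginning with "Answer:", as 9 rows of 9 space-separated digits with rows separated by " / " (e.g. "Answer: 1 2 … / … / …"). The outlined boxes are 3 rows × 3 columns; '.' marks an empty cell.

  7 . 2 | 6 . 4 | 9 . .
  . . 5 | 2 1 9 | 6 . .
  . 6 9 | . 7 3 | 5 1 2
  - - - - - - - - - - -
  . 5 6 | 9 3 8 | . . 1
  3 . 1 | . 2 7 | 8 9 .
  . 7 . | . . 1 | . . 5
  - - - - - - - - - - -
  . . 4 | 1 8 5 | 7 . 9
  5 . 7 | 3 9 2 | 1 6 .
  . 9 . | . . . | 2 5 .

Step 1. [r6c4∈{4}] nothing but 4 survives at r6c4. So r6c4=4.
Step 2. [r8c2∈{8}] only 8 remains possible at r8c2, so r8c2=8.
Step 3. [r7c8∈{3}] r7c8 is down to just 3, so r7c8=3.
Step 4. [r2c9∈{3,4,7,8}] col 9 places 7 nowhere but r2c9 ⇒ r2c9=7.
Step 5. [r2c8∈{4,8}] in box 3, 4 fits only at r2c8. So r2c8=4.
Step 6. [r9c6∈{6}] nothing but 6 survives at r9c6. So r9c6=6.
Step 7. [r4c7∈{4}] only 4 remains possible at r4c7, so r4c7=4.
Step 8. [r4c1∈{2}] r4c1's peers cover all but 2 ⇒ r4c1=2.
Step 9. [r9c9∈{4,8}] row 9 places 8 nowhere but r9c9. So r9c9=8.
Step 10. [r2c1∈{8}] r2c1 is down to just 8 ⇒ r2c1=8.
Step 11. [r1c9∈{3}] only 3 remains possible at r1c9, so r1c9=3.
Step 12. [r1c2∈{1}] r1c2 is down to just 1 ⇒ r1c2=1.
Step 13. [r9c4∈{7}] r9c4 is down to just 7. So r9c4=7.
Step 14. [r6c1∈{9}] r6c1's peers cover all but 9 ⇒ r6c1=9.
Step 15. [r1c5∈{5}] r1c5 has the single candidate 5, so r1c5=5.
Step 16. [r6c5∈{6}] r6c5 has the single candidate 6, so r6c5=6.
Step 17. [r5c2∈{4}] r5c2 has the single candidate 4, so r5c2=4.
Step 18. [r5c9∈{6}] r5c9's peers cover all but 6, so r5c9=6.
Step 19. [r1c8∈{8}] r1c8 is down to just 8. So r1c8=8.
Step 20. [r5c4∈{5}] r5c4 is down to just 5, so r5c4=5.
Step 21. [r6c8∈{2}] r6c8's peers cover all but 2 ⇒ r6c8=2.
Step 22. [r9c5∈{4}] r9c5's peers cover all but 4 ⇒ r9c5=4.
Step 23. [r7c1∈{6}] nothing but 6 survives at r7c1. So r7c1=6.
Step 24. [r2c2∈{3}] r2c2 is down to just 3. So r2c2=3.
Step 25. [r6c3∈{8}] r6c3 is down to just 8. So r6c3=8.
Step 26. [r3c1∈{4}] r3c1's peers cover all but 4. So r3c1=4.
Step 27. [r7c2∈{2}] r7c2 is down to just 2, so r7c2=2.
Step 28. [r6c7∈{3}] r6c7 has the single candidate 3, so r6c7=3.
Step 29. [r9c1∈{1}] only 1 remains possible at r9c1. So r9c1=1.
Step 30. [r4c8∈{7}] r4c8's peers cover all but 7, so r4c8=7.
Step 31. [r9c3∈{3}] r9c3 has the single candidate 3 ⇒ r9c3=3.
Step 32. [r8c9∈{4}] r8c9 has the single candidate 4. So r8c9=4.
Step 33. [r3c4∈{8}] r3c4 is down to just 8 ⇒ r3c4=8.

Answer: 7 1 2 6 5 4 9 8 3 / 8 3 5 2 1 9 6 4 7 / 4 6 9 8 7 3 5 1 2 / 2 5 6 9 3 8 4 7 1 / 3 4 1 5 2 7 8 9 6 / 9 7 8 4 6 1 3 2 5 / 6 2 4 1 8 5 7 3 9 / 5 8 7 3 9 2 1 6 4 / 1 9 3 7 4 6 2 5 8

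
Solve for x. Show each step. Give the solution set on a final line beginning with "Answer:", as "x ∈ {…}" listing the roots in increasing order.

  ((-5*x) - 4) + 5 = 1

Step 1. [((-5*x) - 4) + 5 = 1] 5 comes off first (subtract 5) ⇒ sub: (-5*x) - 4 = -4.
Step 2. [(-5*x) - 4 = -4] the outer -4 inverts by adding 4 ⇒ sub: -5*x = 0.
Step 3. [-5*x = 0] leading coefficient -5: divide by -5, so div: x = 0.

Answer: x ∈ {0}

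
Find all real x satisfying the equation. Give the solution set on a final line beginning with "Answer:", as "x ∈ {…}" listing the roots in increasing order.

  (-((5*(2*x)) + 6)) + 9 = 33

Step 1. [(-((5*(2*x)) + 6)) + 9 = 33] subtract 9: x sits inside (… + 9) ⇒ sub: -((5*(2*x)) + 6) = 24.
Step 2. [-((5*(2*x)) + 6) = 24] flip signs both sides. So neg: (5*(2*x)) + 6 = -24.
Step 3. [(5*(2*x)) + 6 = -24] +6 is outermost — subtract 6 both sides, so sub: 5*(2*x) = -30.
Step 4. [5*(2*x) = -30] divide by the outer 5, so div: 2*x = -6.
Step 5. [2*x = -6] LHS = 2·(…); ÷2 both sides, so div: x = -3.

Answer: x ∈ {-3}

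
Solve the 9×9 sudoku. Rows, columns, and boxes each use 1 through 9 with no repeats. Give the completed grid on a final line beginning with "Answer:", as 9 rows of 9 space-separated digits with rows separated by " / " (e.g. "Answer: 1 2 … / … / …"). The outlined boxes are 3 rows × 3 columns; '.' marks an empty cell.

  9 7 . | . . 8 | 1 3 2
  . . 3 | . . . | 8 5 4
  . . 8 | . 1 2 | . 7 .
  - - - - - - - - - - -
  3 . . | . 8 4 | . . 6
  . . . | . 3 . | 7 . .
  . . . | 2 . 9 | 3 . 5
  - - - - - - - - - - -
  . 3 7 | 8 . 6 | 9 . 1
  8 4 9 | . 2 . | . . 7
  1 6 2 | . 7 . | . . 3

Step 1. [r9c6∈{5}] r9c6 is down to just 5. So r9c6=5.
Step 2. [r5c6∈{1}] r5c6 has the single candidate 1, so r5c6=1.
Step 3. [r6c5∈{6}] r6c5's peers cover all but 6. So r6c5=6.
Step 4. [r5c4∈{5}] only 5 remains possible at r5c4 ⇒ r5c4=5.
Step 5. [r3c4∈{3,4,6,9}] row 3 places 3 nowhere but r3c4 ⇒ r3c4=3.
Step 6. [r3c1∈{4,5,6}] in row 3, 4 fits only at r3c1 ⇒ r3c1=4.
Step 7. [r5c9∈{8,9}] col 9 places 8 nowhere but r5c9, so r5c9=8.
Step 8. [r9c7∈{4}] r9c7 has the single candidate 4, so r9c7=4.
Step 9. [r4c7∈{2}] only 2 remains possible at r4c7. So r4c7=2.
Step 10. [r2c2∈{1,2}] r2c2 is the only open cell in row 2 admitting 1. So r2c2=1.
Step 11. [r1c4∈{4,6}] across col 4, 4 lands solely at r1c4, so r1c4=4.
Step 12. [r1c3∈{5,6}] r1c3 is the only open cell in row 1 admitting 6 ⇒ r1c3=6.
Step 13. [r4c3∈{1,5}] r4c3 is the only open cell in col 3 admitting 5, so r4c3=5.
Step 14. [r5c2∈{2,9}] 2 has one home in col 2: r5c2. So r5c2=2.
Step 15. [r5c8∈{4,9}] row 5 places 9 nowhere but r5c8, so r5c8=9.
Step 16. [r6c8∈{1,4}] 4 has one home in col 8: r6c8 ⇒ r6c8=4.
Step 17. [r2c4∈{6,7,9}] 6 has one home in row 2: r2c4. So r2c4=6.
Step 18. [r8c8∈{6}] nothing but 6 survives at r8c8, so r8c8=6.
Step 19. [r8c4∈{1}] r8c4 is down to just 1. So r8c4=1.
Step 20. [r2c6∈{7}] r2c6 is down to just 7. So r2c6=7.
Step 21. [r9c8∈{8}] nothing but 8 survives at r9c8, so r9c8=8.
Step 22. [r2c1∈{2}] r2c1 is down to just 2 ⇒ r2c1=2.
Step 23. [r7c5∈{4}] nothing but 4 survives at r7c5 ⇒ r7c5=4.
Step 24. [r7c8∈{2}] r7c8 has the single candidate 2. So r7c8=2.
Step 25. [r6c2∈{8}] r6c2 has the single candidate 8, so r6c2=8.
Step 26. [r7c1∈{5}] r7c1's peers cover all but 5. So r7c1=5.
Step 27. [r2c5∈{9}] r2c5's peers cover all but 9. So r2c5=9.
Step 28. [r9c4∈{9}] only 9 remains possible at r9c4 ⇒ r9c4=9.
Step 29. [r8c6∈{3}] r8c6's peers cover all but 3, so r8c6=3.
Step 30. [r3c2∈{5}] r3c2's peers cover all but 5. So r3c2=5.
Step 31. [r4c2∈{9}] r4c2's peers cover all but 9. So r4c2=9.
Step 32. [r6c1∈{7}] r6c1 is down to just 7. So r6c1=7.
Step 33. [r3c9∈{9}] r3c9 has the single candidate 9 ⇒ r3c9=9.
Step 34. [r1c5∈{5}] r1c5 has the single candidate 5, so r1c5=5.
Step 35. [r6c3∈{1}] r6c3 has the single candidate 1 ⇒ r6c3=1.
Step 36. [r4c4∈{7}] r4c4 is down to just 7. So r4c4=7.
Step 37. [r8c7∈{5}] only 5 remains possible at r8c7. So r8c7=5.
Step 38. [r5c3∈{4}] nothing but 4 survives at r5c3. So r5c3=4.
Step 39. [r3c7∈{6}] r3c7's peers cover all but 6 ⇒ r3c7=6.
Step 40. [r5c1∈{6}] nothing but 6 survives at r5c1. So r5c1=6.
Step 41. [r4c8∈{1}] nothing but 1 survives at r4c8 ⇒ r4c8=1.

Answer: 9 7 6 4 5 8 1 3 2 / 2 1 3 6 9 7 8 5 4 / 4 5 8 3 1 2 6 7 9 / 3 9 5 7 8 4 2 1 6 / 6 2 4 5 3 1 7 9 8 / 7 8 1 2 6 9 3 4 5 / 5 3 7 8 4 6 9 2 1 / 8 4 9 1 2 3 5 6 7 / 1 6 2 9 7 5 4 8 3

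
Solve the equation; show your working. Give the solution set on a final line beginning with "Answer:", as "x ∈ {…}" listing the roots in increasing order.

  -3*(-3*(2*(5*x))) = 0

Step 1. [-3*(-3*(2*(5*x))) = 0] -3·(inner) — divide through by -3. So div: -3*(2*(5*x)) = 0.
Step 2. [-3*(2*(5*x)) = 0] leading coefficient -3: divide by -3, so div: 2*(5*x) = 0.
Step 3. [2*(5*x) = 0] 2·(inner) — divide through by 2. So div: 5*x = 0.
Step 4. [5*x = 0] 5·(inner) — divide through by 5, so div: x = 0.

Answer: x ∈ {0}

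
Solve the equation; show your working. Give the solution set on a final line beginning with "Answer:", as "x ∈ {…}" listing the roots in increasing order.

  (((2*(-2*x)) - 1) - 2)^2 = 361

Step 1. [(((2*(-2*x)) - 1) - 2)^2 = 361] 361 ≥ 0, LHS is (·)² — take ±√, so sqrt: ((2*(-2*x)) - 1) - 2 = 19 or -19.
Step 2. [((2*(-2*x)) - 1) - 2 = 19 or -19] the outer -2 inverts by adding 2. So sub: (2*(-2*x)) - 1 = 21 or -17.
Step 3. [(2*(-2*x)) - 1 = 21 or -17] the outer -1 inverts by adding 1 ⇒ sub: 2*(-2*x) = 22 or -16.
Step 4. [2*(-2*x) = 22 or -16] leading coefficient 2: divide by 2, so div: -2*x = 11 or -8.
Step 5. [-2*x = 11 or -8] LHS = -2·(…); ÷-2 both sides, so div: x = -11/2 or 4.

Answer: x ∈ {-11/2, 4}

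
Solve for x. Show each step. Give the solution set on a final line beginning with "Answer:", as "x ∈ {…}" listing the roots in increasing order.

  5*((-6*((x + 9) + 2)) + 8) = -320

Step 1. [5*((-6*((x + 9) + 2)) + 8) = -320] LHS = 5·(…); ÷5 both sides ⇒ div: (-6*((x + 9) + 2)) + 8 = -64.
Step 2. [(-6*((x + 9) + 2)) + 8 = -64] +8 is outermost — subtract 8 both sides ⇒ sub: -6*((x + 9) + 2) = -72.
Step 3. [-6*((x + 9) + 2) = -72] -6 out front; divide by -6. So div: (x + 9) + 2 = 12.
Step 4. [(x + 9) + 2 = 12] +2 is outermost — subtract 2 both sides. So sub: x + 9 = 10.
Step 5. [x + 9 = 10] the outer +9 inverts by subtracting 9 ⇒ sub: x = 1.

Answer: x ∈ {1}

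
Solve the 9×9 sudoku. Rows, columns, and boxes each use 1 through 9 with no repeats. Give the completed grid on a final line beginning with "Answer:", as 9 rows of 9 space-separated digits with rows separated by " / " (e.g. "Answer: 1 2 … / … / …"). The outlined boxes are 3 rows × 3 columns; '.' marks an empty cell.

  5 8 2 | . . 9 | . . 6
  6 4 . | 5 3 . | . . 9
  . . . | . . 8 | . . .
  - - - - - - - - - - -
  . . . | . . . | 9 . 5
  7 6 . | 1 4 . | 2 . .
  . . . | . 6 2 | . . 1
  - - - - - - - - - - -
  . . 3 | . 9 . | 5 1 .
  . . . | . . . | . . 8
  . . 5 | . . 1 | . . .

Step 1. [r2c6∈{7}] r2c6's peers cover all but 7 ⇒ r2c6=7.
Step 2. [r8c3∈{1,4,6,7,9}] in col 3, 6 fits only at r8c3 ⇒ r8c3=6.
Step 3. [r4c6∈{3}] r4c6 has the single candidate 3 ⇒ r4c6=3.
Step 4. [r1c4∈{4}] only 4 remains possible at r1c4 ⇒ r1c4=4.
Step 5. [r3c3∈{1,7,9}] across col 3, 7 lands solely at r3c3 ⇒ r3c3=7.
Step 6. [r9c7∈{3,4,6,7}] 6 has one home in col 7: r9c7. So r9c7=6.
Step 7. [r6c4∈{7,8,9}] r6c4 is the only open cell in col 4 admitting 9, so r6c4=9.
Step 8. [r2c8∈{2,8}] in row 2, 2 fits only at r2c8. So r2c8=2.
Step 9. [r5c9∈{3}] r5c9's peers cover all but 3, so r5c9=3.
Step 10. [r3c9∈{4}] r3c9 is down to just 4. So r3c9=4.
Step 11. [r5c8∈{8}] nothing but 8 survives at r5c8, so r5c8=8.
Step 12. [r2c3∈{1}] only 1 remains possible at r2c3 ⇒ r2c3=1.
Step 13. [r8c5∈{2,5,7}] r8c5 is the only open cell in col 5 admitting 5, so r8c5=5.
Step 14. [r8c6∈{4}] r8c6 has the single candidate 4, so r8c6=4.
Step 15. [r9c8∈{3,4,7,9}] r9c8 is the only open cell in box 9 admitting 4, so r9c8=4.
Step 16. [r8c8∈{3,7,9}] 9 has one home in col 8: r8c8 ⇒ r8c8=9.
Step 17. [r9c4∈{2,3,7,8}] in row 9, 3 fits only at r9c4. So r9c4=3.
Step 18. [r7c1∈{2,4,8}] row 7 places 4 nowhere but r7c1. So r7c1=4.
Step 19. [r9c1∈{2,8,9}] 8 has one home in box 7: r9c1. So r9c1=8.
Step 20. [r7c4∈{2,6,7,8}] r7c4 is the only open cell in row 7 admitting 8, so r7c4=8.
Step 21. [r6c8∈{7}] r6c8's peers cover all but 7. So r6c8=7.
Step 22. [r9c2∈{2,7,9}] across row 9, 9 lands solely at r9c2. So r9c2=9.
Step 23. [r3c2∈{3}] r3c2 has the single candidate 3. So r3c2=3.
Step 24. [r1c7∈{1,3,7}] in row 1, 7 fits only at r1c7 ⇒ r1c7=7.
Step 25. [r4c5∈{7,8}] across col 5, 8 lands solely at r4c5. So r4c5=8.
Step 26. [r9c5∈{2,7}] across col 5, 7 lands solely at r9c5. So r9c5=7.
Step 27. [r8c4∈{2}] r8c4 has the single candidate 2 ⇒ r8c4=2.
Step 28. [r7c2∈{2,7}] box 7 places 2 nowhere but r7c2, so r7c2=2.
Step 29. [r4c2∈{1}] r4c2 has the single candidate 1. So r4c2=1.
Step 30. [r6c7∈{4}] nothing but 4 survives at r6c7, so r6c7=4.
Step 31. [r3c7∈{1}] r3c7 is down to just 1. So r3c7=1.
Step 32. [r5c6∈{5}] r5c6's peers cover all but 5. So r5c6=5.
Step 33. [r2c7∈{8}] r2c7 is down to just 8 ⇒ r2c7=8.
Step 34. [r7c6∈{6}] r7c6 is down to just 6 ⇒ r7c6=6.
Step 35. [r4c8∈{6}] r4c8 has the single candidate 6 ⇒ r4c8=6.
Step 36. [r4c4∈{7}] r4c4 is down to just 7 ⇒ r4c4=7.
Step 37. [r8c7∈{3}] only 3 remains possible at r8c7, so r8c7=3.
Step 38. [r8c2∈{7}] only 7 remains possible at r8c2 ⇒ r8c2=7.
Step 39. [r3c1∈{9}] nothing but 9 survives at r3c1, so r3c1=9.
Step 40. [r3c5∈{2}] only 2 remains possible at r3c5, so r3c5=2.
Step 41. [r4c1∈{2}] r4c1 is down to just 2. So r4c1=2.
Step 42. [r1c8∈{3}] only 3 remains possible at r1c8, so r1c8=3.
Step 43. [r1c5∈{1}] only 1 remains possible at r1c5 ⇒ r1c5=1.
Step 44. [r3c8∈{5}] r3c8 is down to just 5 ⇒ r3c8=5.
Step 45. [r4c3∈{4}] only 4 remains possible at r4c3, so r4c3=4.
Step 46. [r5c3∈{9}] r5c3 is down to just 9. So r5c3=9.
Step 47. [r3c4∈{6}] nothing but 6 survives at r3c4. So r3c4=6.
Step 48. [r6c1∈{3}] r6c1's peers cover all but 3, so r6c1=3.
Step 49. [r9c9∈{2}] r9c9 has the single candidate 2 ⇒ r9c9=2.
Step 50. [r6c3∈{8}] only 8 remains possible at r6c3. So r6c3=8.
Step 51. [r6c2∈{5}] only 5 remains possible at r6c2. So r6c2=5.
Step 52. [r7c9∈{7}] only 7 remains possible at r7c9. So r7c9=7.
Step 53. [r8c1∈{1}] r8c1 is down to just 1, so r8c1=1.

Answer: 5 8 2 4 1 9 7 3 6 / 6 4 1 5 3 7 8 2 9 / 9 3 7 6 2 8 1 5 4 / 2 1 4 7 8 3 9 6 5 / 7 6 9 1 4 5 2 8 3 / 3 5 8 9 6 2 4 7 1 / 4 2 3 8 9 6 5 1 7 / 1 7 6 2 5 4 3 9 8 / 8 9 5 3 7 1 6 4 2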